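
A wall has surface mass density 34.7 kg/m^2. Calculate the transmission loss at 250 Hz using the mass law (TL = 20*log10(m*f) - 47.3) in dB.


Given values:
  m = 34.7 kg/m^2, f = 250 Hz
Formula: TL = 20 * log10(m * f) - 47.3
Compute m * f = 34.7 * 250 = 8675.0
Compute log10(8675.0) = 3.938269
Compute 20 * 3.938269 = 78.7654
TL = 78.7654 - 47.3 = 31.47

31.47 dB


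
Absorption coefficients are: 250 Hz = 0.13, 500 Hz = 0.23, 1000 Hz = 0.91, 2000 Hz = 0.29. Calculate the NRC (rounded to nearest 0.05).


Given values:
  a_250 = 0.13, a_500 = 0.23
  a_1000 = 0.91, a_2000 = 0.29
Formula: NRC = (a250 + a500 + a1000 + a2000) / 4
Sum = 0.13 + 0.23 + 0.91 + 0.29 = 1.56
NRC = 1.56 / 4 = 0.39
Rounded to nearest 0.05: 0.4

0.4


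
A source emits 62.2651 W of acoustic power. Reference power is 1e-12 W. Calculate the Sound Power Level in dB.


Given values:
  W = 62.2651 W
  W_ref = 1e-12 W
Formula: SWL = 10 * log10(W / W_ref)
Compute ratio: W / W_ref = 62265100000000
Compute log10: log10(62265100000000) = 13.794245
Multiply: SWL = 10 * 13.794245 = 137.94

137.94 dB


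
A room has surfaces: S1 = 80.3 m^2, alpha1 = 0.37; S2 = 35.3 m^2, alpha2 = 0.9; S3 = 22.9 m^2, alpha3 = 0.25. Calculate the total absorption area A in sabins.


Given surfaces:
  Surface 1: 80.3 * 0.37 = 29.711
  Surface 2: 35.3 * 0.9 = 31.77
  Surface 3: 22.9 * 0.25 = 5.725
Formula: A = sum(Si * alpha_i)
A = 29.711 + 31.77 + 5.725
A = 67.21

67.21 sabins


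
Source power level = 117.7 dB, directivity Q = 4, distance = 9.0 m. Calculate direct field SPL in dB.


Given values:
  Lw = 117.7 dB, Q = 4, r = 9.0 m
Formula: SPL = Lw + 10 * log10(Q / (4 * pi * r^2))
Compute 4 * pi * r^2 = 4 * pi * 9.0^2 = 1017.876
Compute Q / denom = 4 / 1017.876 = 0.00392975
Compute 10 * log10(0.00392975) = -24.0564
SPL = 117.7 + (-24.0564) = 93.64

93.64 dB


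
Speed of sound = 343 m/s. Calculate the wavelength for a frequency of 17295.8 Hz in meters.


Given values:
  c = 343 m/s, f = 17295.8 Hz
Formula: lambda = c / f
lambda = 343 / 17295.8
lambda = 0.0198

0.0198 m


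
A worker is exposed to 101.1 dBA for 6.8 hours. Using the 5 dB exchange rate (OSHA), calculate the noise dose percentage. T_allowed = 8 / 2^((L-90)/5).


Given values:
  L = 101.1 dBA, T = 6.8 hours
Formula: T_allowed = 8 / 2^((L - 90) / 5)
Compute exponent: (101.1 - 90) / 5 = 2.22
Compute 2^(2.22) = 4.658934
T_allowed = 8 / 4.658934 = 1.717131 hours
Dose = (T / T_allowed) * 100
Dose = (6.8 / 1.717131) * 100 = 396.01

396.01 %


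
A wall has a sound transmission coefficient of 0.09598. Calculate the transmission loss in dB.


Given values:
  tau = 0.09598
Formula: TL = 10 * log10(1 / tau)
Compute 1 / tau = 1 / 0.09598 = 10.4188
Compute log10(10.4188) = 1.017818
TL = 10 * 1.017818 = 10.18

10.18 dB


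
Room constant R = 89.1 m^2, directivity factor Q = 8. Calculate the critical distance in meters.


Given values:
  R = 89.1 m^2, Q = 8
Formula: d_c = 0.141 * sqrt(Q * R)
Compute Q * R = 8 * 89.1 = 712.8
Compute sqrt(712.8) = 26.6983
d_c = 0.141 * 26.6983 = 3.764

3.764 m


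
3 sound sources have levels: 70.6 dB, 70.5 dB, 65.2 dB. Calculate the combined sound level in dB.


Formula: L_total = 10 * log10( sum(10^(Li/10)) )
  Source 1: 10^(70.6/10) = 11481536.215
  Source 2: 10^(70.5/10) = 11220184.543
  Source 3: 10^(65.2/10) = 3311311.2148
Sum of linear values = 26013031.9728
L_total = 10 * log10(26013031.9728) = 74.15

74.15 dB


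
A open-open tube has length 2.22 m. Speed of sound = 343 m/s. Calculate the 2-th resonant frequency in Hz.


Given values:
  Tube type: open-open, L = 2.22 m, c = 343 m/s, n = 2
Formula: f_n = n * c / (2 * L)
Compute 2 * L = 2 * 2.22 = 4.44
f = 2 * 343 / 4.44
f = 154.5

154.5 Hz


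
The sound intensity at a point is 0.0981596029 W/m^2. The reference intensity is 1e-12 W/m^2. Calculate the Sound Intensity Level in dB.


Given values:
  I = 0.0981596029 W/m^2
  I_ref = 1e-12 W/m^2
Formula: SIL = 10 * log10(I / I_ref)
Compute ratio: I / I_ref = 98159602900
Compute log10: log10(98159602900) = 10.991933
Multiply: SIL = 10 * 10.991933 = 109.92

109.92 dB


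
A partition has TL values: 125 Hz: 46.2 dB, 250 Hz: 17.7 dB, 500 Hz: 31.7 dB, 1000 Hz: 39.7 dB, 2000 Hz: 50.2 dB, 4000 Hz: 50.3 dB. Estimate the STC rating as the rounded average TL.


Given TL values at each frequency:
  125 Hz: 46.2 dB
  250 Hz: 17.7 dB
  500 Hz: 31.7 dB
  1000 Hz: 39.7 dB
  2000 Hz: 50.2 dB
  4000 Hz: 50.3 dB
Formula: STC ~ round(average of TL values)
Sum = 46.2 + 17.7 + 31.7 + 39.7 + 50.2 + 50.3 = 235.8
Average = 235.8 / 6 = 39.3
Rounded: 39

39


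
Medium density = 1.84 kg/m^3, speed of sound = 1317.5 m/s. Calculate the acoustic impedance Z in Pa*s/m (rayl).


Given values:
  rho = 1.84 kg/m^3
  c = 1317.5 m/s
Formula: Z = rho * c
Z = 1.84 * 1317.5
Z = 2424.2

2424.2 rayl


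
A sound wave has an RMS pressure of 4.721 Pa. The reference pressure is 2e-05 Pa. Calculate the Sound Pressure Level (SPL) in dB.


Given values:
  p = 4.721 Pa
  p_ref = 2e-05 Pa
Formula: SPL = 20 * log10(p / p_ref)
Compute ratio: p / p_ref = 4.721 / 2e-05 = 236050
Compute log10: log10(236050) = 5.373004
Multiply: SPL = 20 * 5.373004 = 107.46

107.46 dB


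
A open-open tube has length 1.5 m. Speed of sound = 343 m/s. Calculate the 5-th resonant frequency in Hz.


Given values:
  Tube type: open-open, L = 1.5 m, c = 343 m/s, n = 5
Formula: f_n = n * c / (2 * L)
Compute 2 * L = 2 * 1.5 = 3.0
f = 5 * 343 / 3.0
f = 571.67

571.67 Hz


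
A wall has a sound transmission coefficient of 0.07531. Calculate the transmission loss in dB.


Given values:
  tau = 0.07531
Formula: TL = 10 * log10(1 / tau)
Compute 1 / tau = 1 / 0.07531 = 13.2784
Compute log10(13.2784) = 1.123146
TL = 10 * 1.123146 = 11.23

11.23 dB


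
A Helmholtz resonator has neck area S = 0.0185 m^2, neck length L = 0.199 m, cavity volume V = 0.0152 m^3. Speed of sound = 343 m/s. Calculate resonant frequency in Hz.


Given values:
  S = 0.0185 m^2, L = 0.199 m, V = 0.0152 m^3, c = 343 m/s
Formula: f = (c / (2*pi)) * sqrt(S / (V * L))
Compute V * L = 0.0152 * 0.199 = 0.0030248
Compute S / (V * L) = 0.0185 / 0.0030248 = 6.1161
Compute sqrt(6.1161) = 2.473075
Compute c / (2*pi) = 343 / 6.283185 = 54.590148
f = 54.590148 * 2.473075 = 135.01

135.01 Hz


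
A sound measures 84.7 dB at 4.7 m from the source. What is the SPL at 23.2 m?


Given values:
  SPL1 = 84.7 dB, r1 = 4.7 m, r2 = 23.2 m
Formula: SPL2 = SPL1 - 20 * log10(r2 / r1)
Compute ratio: r2 / r1 = 23.2 / 4.7 = 4.9362
Compute log10: log10(4.9362) = 0.693393
Compute drop: 20 * 0.693393 = 13.8679
SPL2 = 84.7 - 13.8679 = 70.83

70.83 dB


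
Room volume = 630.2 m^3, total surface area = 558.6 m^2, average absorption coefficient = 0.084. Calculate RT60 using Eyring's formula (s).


Given values:
  V = 630.2 m^3, S = 558.6 m^2, alpha = 0.084
Formula: RT60 = 0.161 * V / (-S * ln(1 - alpha))
Compute ln(1 - 0.084) = ln(0.916) = -0.087739
Denominator: -558.6 * -0.087739 = 49.011
Numerator: 0.161 * 630.2 = 101.4622
RT60 = 101.4622 / 49.011 = 2.07

2.07 s


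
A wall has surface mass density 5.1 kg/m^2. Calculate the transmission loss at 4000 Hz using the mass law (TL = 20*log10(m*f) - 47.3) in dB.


Given values:
  m = 5.1 kg/m^2, f = 4000 Hz
Formula: TL = 20 * log10(m * f) - 47.3
Compute m * f = 5.1 * 4000 = 20400.0
Compute log10(20400.0) = 4.30963
Compute 20 * 4.30963 = 86.1926
TL = 86.1926 - 47.3 = 38.89

38.89 dB


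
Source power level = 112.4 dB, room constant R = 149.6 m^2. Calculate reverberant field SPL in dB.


Given values:
  Lw = 112.4 dB, R = 149.6 m^2
Formula: SPL = Lw + 10 * log10(4 / R)
Compute 4 / R = 4 / 149.6 = 0.026738
Compute 10 * log10(0.026738) = -15.7287
SPL = 112.4 + (-15.7287) = 96.67

96.67 dB


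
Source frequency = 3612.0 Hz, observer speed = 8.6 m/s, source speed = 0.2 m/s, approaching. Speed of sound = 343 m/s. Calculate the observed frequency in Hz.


Given values:
  f_s = 3612.0 Hz, v_o = 8.6 m/s, v_s = 0.2 m/s
  Direction: approaching
Formula: f_o = f_s * (c + v_o) / (c - v_s)
Numerator: c + v_o = 343 + 8.6 = 351.6
Denominator: c - v_s = 343 - 0.2 = 342.8
f_o = 3612.0 * 351.6 / 342.8 = 3704.72

3704.72 Hz


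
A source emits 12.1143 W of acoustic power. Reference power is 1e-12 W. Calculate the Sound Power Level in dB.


Given values:
  W = 12.1143 W
  W_ref = 1e-12 W
Formula: SWL = 10 * log10(W / W_ref)
Compute ratio: W / W_ref = 12114300000000
Compute log10: log10(12114300000000) = 13.083298
Multiply: SWL = 10 * 13.083298 = 130.83

130.83 dB


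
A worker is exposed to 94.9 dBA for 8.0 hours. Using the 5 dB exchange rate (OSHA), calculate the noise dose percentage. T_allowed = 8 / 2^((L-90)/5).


Given values:
  L = 94.9 dBA, T = 8.0 hours
Formula: T_allowed = 8 / 2^((L - 90) / 5)
Compute exponent: (94.9 - 90) / 5 = 0.98
Compute 2^(0.98) = 1.972465
T_allowed = 8 / 1.972465 = 4.055839 hours
Dose = (T / T_allowed) * 100
Dose = (8.0 / 4.055839) * 100 = 197.25

197.25 %


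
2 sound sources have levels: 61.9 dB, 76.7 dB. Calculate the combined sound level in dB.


Formula: L_total = 10 * log10( sum(10^(Li/10)) )
  Source 1: 10^(61.9/10) = 1548816.6189
  Source 2: 10^(76.7/10) = 46773514.1287
Sum of linear values = 48322330.7476
L_total = 10 * log10(48322330.7476) = 76.84

76.84 dB


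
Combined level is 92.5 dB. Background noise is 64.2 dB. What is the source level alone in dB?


Given values:
  L_total = 92.5 dB, L_bg = 64.2 dB
Formula: L_source = 10 * log10(10^(L_total/10) - 10^(L_bg/10))
Convert to linear:
  10^(92.5/10) = 1778279410.0389
  10^(64.2/10) = 2630267.9919
Difference: 1778279410.0389 - 2630267.9919 = 1775649142.047
L_source = 10 * log10(1775649142.047) = 92.49

92.49 dB


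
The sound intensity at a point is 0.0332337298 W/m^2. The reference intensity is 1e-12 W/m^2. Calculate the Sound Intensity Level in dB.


Given values:
  I = 0.0332337298 W/m^2
  I_ref = 1e-12 W/m^2
Formula: SIL = 10 * log10(I / I_ref)
Compute ratio: I / I_ref = 33233729800
Compute log10: log10(33233729800) = 10.521579
Multiply: SIL = 10 * 10.521579 = 105.22

105.22 dB


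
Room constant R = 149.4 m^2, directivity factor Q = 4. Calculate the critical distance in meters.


Given values:
  R = 149.4 m^2, Q = 4
Formula: d_c = 0.141 * sqrt(Q * R)
Compute Q * R = 4 * 149.4 = 597.6
Compute sqrt(597.6) = 24.4459
d_c = 0.141 * 24.4459 = 3.447

3.447 m


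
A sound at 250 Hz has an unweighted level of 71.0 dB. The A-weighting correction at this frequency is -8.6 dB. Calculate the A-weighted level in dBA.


Given values:
  SPL = 71.0 dB
  A-weighting at 250 Hz = -8.6 dB
Formula: L_A = SPL + A_weight
L_A = 71.0 + (-8.6)
L_A = 62.4

62.4 dBA


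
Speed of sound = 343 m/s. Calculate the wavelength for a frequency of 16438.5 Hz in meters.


Given values:
  c = 343 m/s, f = 16438.5 Hz
Formula: lambda = c / f
lambda = 343 / 16438.5
lambda = 0.0209

0.0209 m


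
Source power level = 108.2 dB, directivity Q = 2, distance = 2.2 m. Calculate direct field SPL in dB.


Given values:
  Lw = 108.2 dB, Q = 2, r = 2.2 m
Formula: SPL = Lw + 10 * log10(Q / (4 * pi * r^2))
Compute 4 * pi * r^2 = 4 * pi * 2.2^2 = 60.8212
Compute Q / denom = 2 / 60.8212 = 0.03288327
Compute 10 * log10(0.03288327) = -14.8303
SPL = 108.2 + (-14.8303) = 93.37

93.37 dB


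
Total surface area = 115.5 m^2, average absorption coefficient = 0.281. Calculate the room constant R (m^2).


Given values:
  S = 115.5 m^2, alpha = 0.281
Formula: R = S * alpha / (1 - alpha)
Numerator: 115.5 * 0.281 = 32.4555
Denominator: 1 - 0.281 = 0.719
R = 32.4555 / 0.719 = 45.14

45.14 m^2


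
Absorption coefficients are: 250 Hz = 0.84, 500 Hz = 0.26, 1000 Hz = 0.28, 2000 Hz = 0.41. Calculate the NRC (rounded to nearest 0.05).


Given values:
  a_250 = 0.84, a_500 = 0.26
  a_1000 = 0.28, a_2000 = 0.41
Formula: NRC = (a250 + a500 + a1000 + a2000) / 4
Sum = 0.84 + 0.26 + 0.28 + 0.41 = 1.79
NRC = 1.79 / 4 = 0.4475
Rounded to nearest 0.05: 0.45

0.45


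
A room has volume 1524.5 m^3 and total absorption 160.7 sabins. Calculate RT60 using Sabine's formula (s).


Given values:
  V = 1524.5 m^3
  A = 160.7 sabins
Formula: RT60 = 0.161 * V / A
Numerator: 0.161 * 1524.5 = 245.4445
RT60 = 245.4445 / 160.7 = 1.527

1.527 s


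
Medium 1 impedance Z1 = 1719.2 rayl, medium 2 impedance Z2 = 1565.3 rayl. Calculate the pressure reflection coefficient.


Given values:
  Z1 = 1719.2 rayl, Z2 = 1565.3 rayl
Formula: R = (Z2 - Z1) / (Z2 + Z1)
Numerator: Z2 - Z1 = 1565.3 - 1719.2 = -153.9
Denominator: Z2 + Z1 = 1565.3 + 1719.2 = 3284.5
R = -153.9 / 3284.5 = -0.0469

-0.0469


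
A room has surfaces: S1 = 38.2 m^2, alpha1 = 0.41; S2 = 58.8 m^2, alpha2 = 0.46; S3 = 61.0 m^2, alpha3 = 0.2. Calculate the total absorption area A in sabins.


Given surfaces:
  Surface 1: 38.2 * 0.41 = 15.662
  Surface 2: 58.8 * 0.46 = 27.048
  Surface 3: 61.0 * 0.2 = 12.2
Formula: A = sum(Si * alpha_i)
A = 15.662 + 27.048 + 12.2
A = 54.91

54.91 sabins


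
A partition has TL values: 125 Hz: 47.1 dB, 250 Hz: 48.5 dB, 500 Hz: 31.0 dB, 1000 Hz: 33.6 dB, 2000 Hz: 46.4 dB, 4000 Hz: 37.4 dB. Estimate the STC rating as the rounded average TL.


Given TL values at each frequency:
  125 Hz: 47.1 dB
  250 Hz: 48.5 dB
  500 Hz: 31.0 dB
  1000 Hz: 33.6 dB
  2000 Hz: 46.4 dB
  4000 Hz: 37.4 dB
Formula: STC ~ round(average of TL values)
Sum = 47.1 + 48.5 + 31.0 + 33.6 + 46.4 + 37.4 = 244.0
Average = 244.0 / 6 = 40.67
Rounded: 41

41


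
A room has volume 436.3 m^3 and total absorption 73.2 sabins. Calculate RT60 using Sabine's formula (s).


Given values:
  V = 436.3 m^3
  A = 73.2 sabins
Formula: RT60 = 0.161 * V / A
Numerator: 0.161 * 436.3 = 70.2443
RT60 = 70.2443 / 73.2 = 0.96

0.96 s


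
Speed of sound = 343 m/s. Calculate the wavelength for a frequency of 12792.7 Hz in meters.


Given values:
  c = 343 m/s, f = 12792.7 Hz
Formula: lambda = c / f
lambda = 343 / 12792.7
lambda = 0.0268

0.0268 m


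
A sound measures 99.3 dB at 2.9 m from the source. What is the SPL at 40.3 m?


Given values:
  SPL1 = 99.3 dB, r1 = 2.9 m, r2 = 40.3 m
Formula: SPL2 = SPL1 - 20 * log10(r2 / r1)
Compute ratio: r2 / r1 = 40.3 / 2.9 = 13.8966
Compute log10: log10(13.8966) = 1.142909
Compute drop: 20 * 1.142909 = 22.8582
SPL2 = 99.3 - 22.8582 = 76.44

76.44 dB


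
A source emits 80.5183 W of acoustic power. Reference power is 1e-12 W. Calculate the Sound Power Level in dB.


Given values:
  W = 80.5183 W
  W_ref = 1e-12 W
Formula: SWL = 10 * log10(W / W_ref)
Compute ratio: W / W_ref = 80518300000000
Compute log10: log10(80518300000000) = 13.905895
Multiply: SWL = 10 * 13.905895 = 139.06

139.06 dB


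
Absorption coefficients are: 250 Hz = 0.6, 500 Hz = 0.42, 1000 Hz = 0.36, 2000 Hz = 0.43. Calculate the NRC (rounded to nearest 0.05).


Given values:
  a_250 = 0.6, a_500 = 0.42
  a_1000 = 0.36, a_2000 = 0.43
Formula: NRC = (a250 + a500 + a1000 + a2000) / 4
Sum = 0.6 + 0.42 + 0.36 + 0.43 = 1.81
NRC = 1.81 / 4 = 0.4525
Rounded to nearest 0.05: 0.45

0.45


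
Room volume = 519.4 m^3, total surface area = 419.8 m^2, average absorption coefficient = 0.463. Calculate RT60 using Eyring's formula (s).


Given values:
  V = 519.4 m^3, S = 419.8 m^2, alpha = 0.463
Formula: RT60 = 0.161 * V / (-S * ln(1 - alpha))
Compute ln(1 - 0.463) = ln(0.537) = -0.621757
Denominator: -419.8 * -0.621757 = 261.0136
Numerator: 0.161 * 519.4 = 83.6234
RT60 = 83.6234 / 261.0136 = 0.32

0.32 s


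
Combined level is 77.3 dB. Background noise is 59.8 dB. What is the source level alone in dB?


Given values:
  L_total = 77.3 dB, L_bg = 59.8 dB
Formula: L_source = 10 * log10(10^(L_total/10) - 10^(L_bg/10))
Convert to linear:
  10^(77.3/10) = 53703179.637
  10^(59.8/10) = 954992.586
Difference: 53703179.637 - 954992.586 = 52748187.051
L_source = 10 * log10(52748187.051) = 77.22

77.22 dB


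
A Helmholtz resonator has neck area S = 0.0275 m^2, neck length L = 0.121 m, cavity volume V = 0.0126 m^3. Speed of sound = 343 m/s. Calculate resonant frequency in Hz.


Given values:
  S = 0.0275 m^2, L = 0.121 m, V = 0.0126 m^3, c = 343 m/s
Formula: f = (c / (2*pi)) * sqrt(S / (V * L))
Compute V * L = 0.0126 * 0.121 = 0.0015246
Compute S / (V * L) = 0.0275 / 0.0015246 = 18.0375
Compute sqrt(18.0375) = 4.247058
Compute c / (2*pi) = 343 / 6.283185 = 54.590148
f = 54.590148 * 4.247058 = 231.85

231.85 Hz


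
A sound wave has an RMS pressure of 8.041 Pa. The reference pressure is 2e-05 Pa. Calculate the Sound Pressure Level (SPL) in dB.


Given values:
  p = 8.041 Pa
  p_ref = 2e-05 Pa
Formula: SPL = 20 * log10(p / p_ref)
Compute ratio: p / p_ref = 8.041 / 2e-05 = 402050
Compute log10: log10(402050) = 5.60428
Multiply: SPL = 20 * 5.60428 = 112.09

112.09 dB


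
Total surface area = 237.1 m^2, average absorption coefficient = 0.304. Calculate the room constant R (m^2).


Given values:
  S = 237.1 m^2, alpha = 0.304
Formula: R = S * alpha / (1 - alpha)
Numerator: 237.1 * 0.304 = 72.0784
Denominator: 1 - 0.304 = 0.696
R = 72.0784 / 0.696 = 103.56

103.56 m^2


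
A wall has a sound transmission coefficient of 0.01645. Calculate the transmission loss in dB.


Given values:
  tau = 0.01645
Formula: TL = 10 * log10(1 / tau)
Compute 1 / tau = 1 / 0.01645 = 60.7903
Compute log10(60.7903) = 1.783834
TL = 10 * 1.783834 = 17.84

17.84 dB


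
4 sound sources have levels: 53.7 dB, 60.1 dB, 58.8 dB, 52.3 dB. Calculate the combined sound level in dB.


Formula: L_total = 10 * log10( sum(10^(Li/10)) )
  Source 1: 10^(53.7/10) = 234422.8815
  Source 2: 10^(60.1/10) = 1023292.9923
  Source 3: 10^(58.8/10) = 758577.575
  Source 4: 10^(52.3/10) = 169824.3652
Sum of linear values = 2186117.814
L_total = 10 * log10(2186117.814) = 63.4

63.4 dB


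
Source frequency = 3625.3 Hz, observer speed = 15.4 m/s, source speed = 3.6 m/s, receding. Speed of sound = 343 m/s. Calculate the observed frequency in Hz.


Given values:
  f_s = 3625.3 Hz, v_o = 15.4 m/s, v_s = 3.6 m/s
  Direction: receding
Formula: f_o = f_s * (c - v_o) / (c + v_s)
Numerator: c - v_o = 343 - 15.4 = 327.6
Denominator: c + v_s = 343 + 3.6 = 346.6
f_o = 3625.3 * 327.6 / 346.6 = 3426.57

3426.57 Hz


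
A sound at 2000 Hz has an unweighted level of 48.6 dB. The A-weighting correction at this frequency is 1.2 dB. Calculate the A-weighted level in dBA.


Given values:
  SPL = 48.6 dB
  A-weighting at 2000 Hz = 1.2 dB
Formula: L_A = SPL + A_weight
L_A = 48.6 + (1.2)
L_A = 49.8

49.8 dBA


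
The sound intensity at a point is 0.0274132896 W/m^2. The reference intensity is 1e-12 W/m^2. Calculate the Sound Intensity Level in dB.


Given values:
  I = 0.0274132896 W/m^2
  I_ref = 1e-12 W/m^2
Formula: SIL = 10 * log10(I / I_ref)
Compute ratio: I / I_ref = 27413289600
Compute log10: log10(27413289600) = 10.437961
Multiply: SIL = 10 * 10.437961 = 104.38

104.38 dB


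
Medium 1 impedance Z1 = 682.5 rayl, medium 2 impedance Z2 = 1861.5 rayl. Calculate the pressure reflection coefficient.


Given values:
  Z1 = 682.5 rayl, Z2 = 1861.5 rayl
Formula: R = (Z2 - Z1) / (Z2 + Z1)
Numerator: Z2 - Z1 = 1861.5 - 682.5 = 1179.0
Denominator: Z2 + Z1 = 1861.5 + 682.5 = 2544.0
R = 1179.0 / 2544.0 = 0.4634

0.4634


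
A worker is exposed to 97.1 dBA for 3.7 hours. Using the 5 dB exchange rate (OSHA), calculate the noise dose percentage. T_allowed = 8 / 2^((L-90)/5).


Given values:
  L = 97.1 dBA, T = 3.7 hours
Formula: T_allowed = 8 / 2^((L - 90) / 5)
Compute exponent: (97.1 - 90) / 5 = 1.42
Compute 2^(1.42) = 2.675855
T_allowed = 8 / 2.675855 = 2.989699 hours
Dose = (T / T_allowed) * 100
Dose = (3.7 / 2.989699) * 100 = 123.76

123.76 %


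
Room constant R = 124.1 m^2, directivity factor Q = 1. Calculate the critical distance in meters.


Given values:
  R = 124.1 m^2, Q = 1
Formula: d_c = 0.141 * sqrt(Q * R)
Compute Q * R = 1 * 124.1 = 124.1
Compute sqrt(124.1) = 11.14
d_c = 0.141 * 11.14 = 1.571

1.571 m


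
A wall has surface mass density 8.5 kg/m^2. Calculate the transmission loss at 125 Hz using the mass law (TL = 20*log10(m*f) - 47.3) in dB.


Given values:
  m = 8.5 kg/m^2, f = 125 Hz
Formula: TL = 20 * log10(m * f) - 47.3
Compute m * f = 8.5 * 125 = 1062.5
Compute log10(1062.5) = 3.026329
Compute 20 * 3.026329 = 60.5266
TL = 60.5266 - 47.3 = 13.23

13.23 dB


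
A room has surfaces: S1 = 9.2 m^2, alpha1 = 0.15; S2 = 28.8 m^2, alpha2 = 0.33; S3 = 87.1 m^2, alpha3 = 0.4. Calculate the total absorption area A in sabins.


Given surfaces:
  Surface 1: 9.2 * 0.15 = 1.38
  Surface 2: 28.8 * 0.33 = 9.504
  Surface 3: 87.1 * 0.4 = 34.84
Formula: A = sum(Si * alpha_i)
A = 1.38 + 9.504 + 34.84
A = 45.72

45.72 sabins


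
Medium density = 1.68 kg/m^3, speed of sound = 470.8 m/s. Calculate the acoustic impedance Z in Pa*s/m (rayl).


Given values:
  rho = 1.68 kg/m^3
  c = 470.8 m/s
Formula: Z = rho * c
Z = 1.68 * 470.8
Z = 790.94

790.94 rayl


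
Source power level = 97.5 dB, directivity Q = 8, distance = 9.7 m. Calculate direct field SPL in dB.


Given values:
  Lw = 97.5 dB, Q = 8, r = 9.7 m
Formula: SPL = Lw + 10 * log10(Q / (4 * pi * r^2))
Compute 4 * pi * r^2 = 4 * pi * 9.7^2 = 1182.3698
Compute Q / denom = 8 / 1182.3698 = 0.00676607
Compute 10 * log10(0.00676607) = -21.6966
SPL = 97.5 + (-21.6966) = 75.8

75.8 dB


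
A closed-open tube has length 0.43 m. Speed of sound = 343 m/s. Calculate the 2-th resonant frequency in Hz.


Given values:
  Tube type: closed-open, L = 0.43 m, c = 343 m/s, n = 2
Formula: f_n = (2n - 1) * c / (4 * L)
Compute 2n - 1 = 2*2 - 1 = 3
Compute 4 * L = 4 * 0.43 = 1.72
f = 3 * 343 / 1.72
f = 598.26

598.26 Hz


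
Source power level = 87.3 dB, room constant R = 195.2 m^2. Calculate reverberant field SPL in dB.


Given values:
  Lw = 87.3 dB, R = 195.2 m^2
Formula: SPL = Lw + 10 * log10(4 / R)
Compute 4 / R = 4 / 195.2 = 0.020492
Compute 10 * log10(0.020492) = -16.8842
SPL = 87.3 + (-16.8842) = 70.42

70.42 dB


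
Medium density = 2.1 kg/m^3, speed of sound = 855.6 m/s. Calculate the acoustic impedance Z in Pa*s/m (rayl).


Given values:
  rho = 2.1 kg/m^3
  c = 855.6 m/s
Formula: Z = rho * c
Z = 2.1 * 855.6
Z = 1796.76

1796.76 rayl


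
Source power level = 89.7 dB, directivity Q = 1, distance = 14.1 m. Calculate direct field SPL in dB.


Given values:
  Lw = 89.7 dB, Q = 1, r = 14.1 m
Formula: SPL = Lw + 10 * log10(Q / (4 * pi * r^2))
Compute 4 * pi * r^2 = 4 * pi * 14.1^2 = 2498.3201
Compute Q / denom = 1 / 2498.3201 = 0.00040027
Compute 10 * log10(0.00040027) = -33.9765
SPL = 89.7 + (-33.9765) = 55.72

55.72 dB


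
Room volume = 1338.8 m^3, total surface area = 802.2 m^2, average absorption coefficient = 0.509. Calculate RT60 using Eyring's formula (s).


Given values:
  V = 1338.8 m^3, S = 802.2 m^2, alpha = 0.509
Formula: RT60 = 0.161 * V / (-S * ln(1 - alpha))
Compute ln(1 - 0.509) = ln(0.491) = -0.711311
Denominator: -802.2 * -0.711311 = 570.6137
Numerator: 0.161 * 1338.8 = 215.5468
RT60 = 215.5468 / 570.6137 = 0.378

0.378 s


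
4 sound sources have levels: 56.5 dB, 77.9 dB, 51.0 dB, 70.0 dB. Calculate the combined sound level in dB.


Formula: L_total = 10 * log10( sum(10^(Li/10)) )
  Source 1: 10^(56.5/10) = 446683.5922
  Source 2: 10^(77.9/10) = 61659500.1861
  Source 3: 10^(51.0/10) = 125892.5412
  Source 4: 10^(70.0/10) = 10000000.0
Sum of linear values = 72232076.3195
L_total = 10 * log10(72232076.3195) = 78.59

78.59 dB


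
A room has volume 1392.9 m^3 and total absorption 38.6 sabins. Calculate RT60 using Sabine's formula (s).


Given values:
  V = 1392.9 m^3
  A = 38.6 sabins
Formula: RT60 = 0.161 * V / A
Numerator: 0.161 * 1392.9 = 224.2569
RT60 = 224.2569 / 38.6 = 5.81

5.81 s


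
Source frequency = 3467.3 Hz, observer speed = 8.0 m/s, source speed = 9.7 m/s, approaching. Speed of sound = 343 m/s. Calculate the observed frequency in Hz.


Given values:
  f_s = 3467.3 Hz, v_o = 8.0 m/s, v_s = 9.7 m/s
  Direction: approaching
Formula: f_o = f_s * (c + v_o) / (c - v_s)
Numerator: c + v_o = 343 + 8.0 = 351.0
Denominator: c - v_s = 343 - 9.7 = 333.3
f_o = 3467.3 * 351.0 / 333.3 = 3651.43

3651.43 Hz


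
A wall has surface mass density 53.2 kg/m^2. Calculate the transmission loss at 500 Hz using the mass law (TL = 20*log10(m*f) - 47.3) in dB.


Given values:
  m = 53.2 kg/m^2, f = 500 Hz
Formula: TL = 20 * log10(m * f) - 47.3
Compute m * f = 53.2 * 500 = 26600.0
Compute log10(26600.0) = 4.424882
Compute 20 * 4.424882 = 88.4976
TL = 88.4976 - 47.3 = 41.2

41.2 dB


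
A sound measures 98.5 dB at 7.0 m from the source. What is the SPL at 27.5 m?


Given values:
  SPL1 = 98.5 dB, r1 = 7.0 m, r2 = 27.5 m
Formula: SPL2 = SPL1 - 20 * log10(r2 / r1)
Compute ratio: r2 / r1 = 27.5 / 7.0 = 3.9286
Compute log10: log10(3.9286) = 0.594238
Compute drop: 20 * 0.594238 = 11.8848
SPL2 = 98.5 - 11.8848 = 86.62

86.62 dB


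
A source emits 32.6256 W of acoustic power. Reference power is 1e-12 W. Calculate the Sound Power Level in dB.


Given values:
  W = 32.6256 W
  W_ref = 1e-12 W
Formula: SWL = 10 * log10(W / W_ref)
Compute ratio: W / W_ref = 32625600000000
Compute log10: log10(32625600000000) = 13.513559
Multiply: SWL = 10 * 13.513559 = 135.14

135.14 dB


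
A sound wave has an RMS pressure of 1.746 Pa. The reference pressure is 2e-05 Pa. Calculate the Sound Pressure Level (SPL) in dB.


Given values:
  p = 1.746 Pa
  p_ref = 2e-05 Pa
Formula: SPL = 20 * log10(p / p_ref)
Compute ratio: p / p_ref = 1.746 / 2e-05 = 87300
Compute log10: log10(87300) = 4.941014
Multiply: SPL = 20 * 4.941014 = 98.82

98.82 dB


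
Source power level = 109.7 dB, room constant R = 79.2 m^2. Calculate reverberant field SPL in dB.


Given values:
  Lw = 109.7 dB, R = 79.2 m^2
Formula: SPL = Lw + 10 * log10(4 / R)
Compute 4 / R = 4 / 79.2 = 0.050505
Compute 10 * log10(0.050505) = -12.9667
SPL = 109.7 + (-12.9667) = 96.73

96.73 dB


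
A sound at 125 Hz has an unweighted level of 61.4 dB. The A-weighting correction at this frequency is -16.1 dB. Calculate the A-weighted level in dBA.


Given values:
  SPL = 61.4 dB
  A-weighting at 125 Hz = -16.1 dB
Formula: L_A = SPL + A_weight
L_A = 61.4 + (-16.1)
L_A = 45.3

45.3 dBA


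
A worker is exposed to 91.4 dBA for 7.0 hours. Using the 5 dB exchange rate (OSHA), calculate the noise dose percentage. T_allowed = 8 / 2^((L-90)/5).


Given values:
  L = 91.4 dBA, T = 7.0 hours
Formula: T_allowed = 8 / 2^((L - 90) / 5)
Compute exponent: (91.4 - 90) / 5 = 0.28
Compute 2^(0.28) = 1.214195
T_allowed = 8 / 1.214195 = 6.588728 hours
Dose = (T / T_allowed) * 100
Dose = (7.0 / 6.588728) * 100 = 106.24

106.24 %


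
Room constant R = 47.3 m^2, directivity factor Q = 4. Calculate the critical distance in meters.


Given values:
  R = 47.3 m^2, Q = 4
Formula: d_c = 0.141 * sqrt(Q * R)
Compute Q * R = 4 * 47.3 = 189.2
Compute sqrt(189.2) = 13.755
d_c = 0.141 * 13.755 = 1.939

1.939 m


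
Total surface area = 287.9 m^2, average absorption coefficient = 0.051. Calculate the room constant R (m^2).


Given values:
  S = 287.9 m^2, alpha = 0.051
Formula: R = S * alpha / (1 - alpha)
Numerator: 287.9 * 0.051 = 14.6829
Denominator: 1 - 0.051 = 0.949
R = 14.6829 / 0.949 = 15.47

15.47 m^2


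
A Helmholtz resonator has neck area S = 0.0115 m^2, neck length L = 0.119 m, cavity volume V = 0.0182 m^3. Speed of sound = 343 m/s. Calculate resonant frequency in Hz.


Given values:
  S = 0.0115 m^2, L = 0.119 m, V = 0.0182 m^3, c = 343 m/s
Formula: f = (c / (2*pi)) * sqrt(S / (V * L))
Compute V * L = 0.0182 * 0.119 = 0.0021658
Compute S / (V * L) = 0.0115 / 0.0021658 = 5.3098
Compute sqrt(5.3098) = 2.3043
Compute c / (2*pi) = 343 / 6.283185 = 54.590148
f = 54.590148 * 2.3043 = 125.79

125.79 Hz


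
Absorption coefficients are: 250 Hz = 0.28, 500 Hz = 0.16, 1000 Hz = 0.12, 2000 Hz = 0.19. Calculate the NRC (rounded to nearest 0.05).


Given values:
  a_250 = 0.28, a_500 = 0.16
  a_1000 = 0.12, a_2000 = 0.19
Formula: NRC = (a250 + a500 + a1000 + a2000) / 4
Sum = 0.28 + 0.16 + 0.12 + 0.19 = 0.75
NRC = 0.75 / 4 = 0.1875
Rounded to nearest 0.05: 0.2

0.2


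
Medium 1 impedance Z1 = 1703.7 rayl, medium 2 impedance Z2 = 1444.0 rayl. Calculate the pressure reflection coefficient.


Given values:
  Z1 = 1703.7 rayl, Z2 = 1444.0 rayl
Formula: R = (Z2 - Z1) / (Z2 + Z1)
Numerator: Z2 - Z1 = 1444.0 - 1703.7 = -259.7
Denominator: Z2 + Z1 = 1444.0 + 1703.7 = 3147.7
R = -259.7 / 3147.7 = -0.0825

-0.0825


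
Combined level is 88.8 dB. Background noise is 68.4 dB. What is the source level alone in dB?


Given values:
  L_total = 88.8 dB, L_bg = 68.4 dB
Formula: L_source = 10 * log10(10^(L_total/10) - 10^(L_bg/10))
Convert to linear:
  10^(88.8/10) = 758577575.0292
  10^(68.4/10) = 6918309.7092
Difference: 758577575.0292 - 6918309.7092 = 751659265.32
L_source = 10 * log10(751659265.32) = 88.76

88.76 dB


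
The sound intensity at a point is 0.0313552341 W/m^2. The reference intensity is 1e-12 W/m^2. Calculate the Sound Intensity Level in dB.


Given values:
  I = 0.0313552341 W/m^2
  I_ref = 1e-12 W/m^2
Formula: SIL = 10 * log10(I / I_ref)
Compute ratio: I / I_ref = 31355234100
Compute log10: log10(31355234100) = 10.49631
Multiply: SIL = 10 * 10.49631 = 104.96

104.96 dB


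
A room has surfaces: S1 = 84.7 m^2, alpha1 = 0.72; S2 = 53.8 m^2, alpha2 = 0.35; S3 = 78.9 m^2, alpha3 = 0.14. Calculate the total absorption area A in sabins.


Given surfaces:
  Surface 1: 84.7 * 0.72 = 60.984
  Surface 2: 53.8 * 0.35 = 18.83
  Surface 3: 78.9 * 0.14 = 11.046
Formula: A = sum(Si * alpha_i)
A = 60.984 + 18.83 + 11.046
A = 90.86

90.86 sabins


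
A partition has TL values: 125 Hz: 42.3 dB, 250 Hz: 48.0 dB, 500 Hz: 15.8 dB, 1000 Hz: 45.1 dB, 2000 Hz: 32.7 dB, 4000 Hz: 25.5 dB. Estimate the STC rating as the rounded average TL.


Given TL values at each frequency:
  125 Hz: 42.3 dB
  250 Hz: 48.0 dB
  500 Hz: 15.8 dB
  1000 Hz: 45.1 dB
  2000 Hz: 32.7 dB
  4000 Hz: 25.5 dB
Formula: STC ~ round(average of TL values)
Sum = 42.3 + 48.0 + 15.8 + 45.1 + 32.7 + 25.5 = 209.4
Average = 209.4 / 6 = 34.9
Rounded: 35

35


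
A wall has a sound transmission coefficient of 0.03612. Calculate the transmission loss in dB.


Given values:
  tau = 0.03612
Formula: TL = 10 * log10(1 / tau)
Compute 1 / tau = 1 / 0.03612 = 27.6855
Compute log10(27.6855) = 1.442252
TL = 10 * 1.442252 = 14.42

14.42 dB


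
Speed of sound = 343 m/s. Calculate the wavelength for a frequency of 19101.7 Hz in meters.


Given values:
  c = 343 m/s, f = 19101.7 Hz
Formula: lambda = c / f
lambda = 343 / 19101.7
lambda = 0.018

0.018 m


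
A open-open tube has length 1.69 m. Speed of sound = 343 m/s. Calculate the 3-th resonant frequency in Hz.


Given values:
  Tube type: open-open, L = 1.69 m, c = 343 m/s, n = 3
Formula: f_n = n * c / (2 * L)
Compute 2 * L = 2 * 1.69 = 3.38
f = 3 * 343 / 3.38
f = 304.44

304.44 Hz


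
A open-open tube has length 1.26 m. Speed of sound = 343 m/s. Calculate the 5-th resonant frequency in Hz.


Given values:
  Tube type: open-open, L = 1.26 m, c = 343 m/s, n = 5
Formula: f_n = n * c / (2 * L)
Compute 2 * L = 2 * 1.26 = 2.52
f = 5 * 343 / 2.52
f = 680.56

680.56 Hz


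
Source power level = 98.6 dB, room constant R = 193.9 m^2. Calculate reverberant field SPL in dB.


Given values:
  Lw = 98.6 dB, R = 193.9 m^2
Formula: SPL = Lw + 10 * log10(4 / R)
Compute 4 / R = 4 / 193.9 = 0.020629
Compute 10 * log10(0.020629) = -16.8552
SPL = 98.6 + (-16.8552) = 81.74

81.74 dB


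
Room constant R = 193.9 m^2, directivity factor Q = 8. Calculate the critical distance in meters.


Given values:
  R = 193.9 m^2, Q = 8
Formula: d_c = 0.141 * sqrt(Q * R)
Compute Q * R = 8 * 193.9 = 1551.2
Compute sqrt(1551.2) = 39.3853
d_c = 0.141 * 39.3853 = 5.553

5.553 m


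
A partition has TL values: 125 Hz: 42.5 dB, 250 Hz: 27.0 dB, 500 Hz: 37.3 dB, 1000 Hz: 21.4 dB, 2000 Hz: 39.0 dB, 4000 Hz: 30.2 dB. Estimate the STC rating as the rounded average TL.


Given TL values at each frequency:
  125 Hz: 42.5 dB
  250 Hz: 27.0 dB
  500 Hz: 37.3 dB
  1000 Hz: 21.4 dB
  2000 Hz: 39.0 dB
  4000 Hz: 30.2 dB
Formula: STC ~ round(average of TL values)
Sum = 42.5 + 27.0 + 37.3 + 21.4 + 39.0 + 30.2 = 197.4
Average = 197.4 / 6 = 32.9
Rounded: 33

33


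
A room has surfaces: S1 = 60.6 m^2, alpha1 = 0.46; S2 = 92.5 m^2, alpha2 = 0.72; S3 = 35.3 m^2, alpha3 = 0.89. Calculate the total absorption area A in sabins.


Given surfaces:
  Surface 1: 60.6 * 0.46 = 27.876
  Surface 2: 92.5 * 0.72 = 66.6
  Surface 3: 35.3 * 0.89 = 31.417
Formula: A = sum(Si * alpha_i)
A = 27.876 + 66.6 + 31.417
A = 125.89

125.89 sabins


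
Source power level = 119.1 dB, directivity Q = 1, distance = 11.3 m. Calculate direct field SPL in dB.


Given values:
  Lw = 119.1 dB, Q = 1, r = 11.3 m
Formula: SPL = Lw + 10 * log10(Q / (4 * pi * r^2))
Compute 4 * pi * r^2 = 4 * pi * 11.3^2 = 1604.5999
Compute Q / denom = 1 / 1604.5999 = 0.00062321
Compute 10 * log10(0.00062321) = -32.0537
SPL = 119.1 + (-32.0537) = 87.05

87.05 dB


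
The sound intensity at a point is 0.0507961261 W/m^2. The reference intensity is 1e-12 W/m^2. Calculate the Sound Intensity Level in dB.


Given values:
  I = 0.0507961261 W/m^2
  I_ref = 1e-12 W/m^2
Formula: SIL = 10 * log10(I / I_ref)
Compute ratio: I / I_ref = 50796126100
Compute log10: log10(50796126100) = 10.705831
Multiply: SIL = 10 * 10.705831 = 107.06

107.06 dB


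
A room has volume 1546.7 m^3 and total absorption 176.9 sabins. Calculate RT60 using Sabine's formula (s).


Given values:
  V = 1546.7 m^3
  A = 176.9 sabins
Formula: RT60 = 0.161 * V / A
Numerator: 0.161 * 1546.7 = 249.0187
RT60 = 249.0187 / 176.9 = 1.408

1.408 s


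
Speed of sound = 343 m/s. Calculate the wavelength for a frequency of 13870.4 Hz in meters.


Given values:
  c = 343 m/s, f = 13870.4 Hz
Formula: lambda = c / f
lambda = 343 / 13870.4
lambda = 0.0247

0.0247 m


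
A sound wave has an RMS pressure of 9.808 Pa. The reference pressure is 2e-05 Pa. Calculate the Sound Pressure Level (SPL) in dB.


Given values:
  p = 9.808 Pa
  p_ref = 2e-05 Pa
Formula: SPL = 20 * log10(p / p_ref)
Compute ratio: p / p_ref = 9.808 / 2e-05 = 490400
Compute log10: log10(490400) = 5.69055
Multiply: SPL = 20 * 5.69055 = 113.81

113.81 dB


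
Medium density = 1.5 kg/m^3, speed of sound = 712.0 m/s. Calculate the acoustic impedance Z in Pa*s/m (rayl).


Given values:
  rho = 1.5 kg/m^3
  c = 712.0 m/s
Formula: Z = rho * c
Z = 1.5 * 712.0
Z = 1068.0

1068.0 rayl


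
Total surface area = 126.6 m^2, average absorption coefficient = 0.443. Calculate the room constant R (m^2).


Given values:
  S = 126.6 m^2, alpha = 0.443
Formula: R = S * alpha / (1 - alpha)
Numerator: 126.6 * 0.443 = 56.0838
Denominator: 1 - 0.443 = 0.557
R = 56.0838 / 0.557 = 100.69

100.69 m^2


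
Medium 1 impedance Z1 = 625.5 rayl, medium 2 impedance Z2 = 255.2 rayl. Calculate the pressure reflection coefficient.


Given values:
  Z1 = 625.5 rayl, Z2 = 255.2 rayl
Formula: R = (Z2 - Z1) / (Z2 + Z1)
Numerator: Z2 - Z1 = 255.2 - 625.5 = -370.3
Denominator: Z2 + Z1 = 255.2 + 625.5 = 880.7
R = -370.3 / 880.7 = -0.4205

-0.4205


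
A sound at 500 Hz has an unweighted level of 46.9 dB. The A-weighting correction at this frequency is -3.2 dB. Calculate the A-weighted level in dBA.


Given values:
  SPL = 46.9 dB
  A-weighting at 500 Hz = -3.2 dB
Formula: L_A = SPL + A_weight
L_A = 46.9 + (-3.2)
L_A = 43.7

43.7 dBA


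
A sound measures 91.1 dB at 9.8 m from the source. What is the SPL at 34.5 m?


Given values:
  SPL1 = 91.1 dB, r1 = 9.8 m, r2 = 34.5 m
Formula: SPL2 = SPL1 - 20 * log10(r2 / r1)
Compute ratio: r2 / r1 = 34.5 / 9.8 = 3.5204
Compute log10: log10(3.5204) = 0.546592
Compute drop: 20 * 0.546592 = 10.9318
SPL2 = 91.1 - 10.9318 = 80.17

80.17 dB


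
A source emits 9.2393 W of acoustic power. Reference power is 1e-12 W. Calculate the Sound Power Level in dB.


Given values:
  W = 9.2393 W
  W_ref = 1e-12 W
Formula: SWL = 10 * log10(W / W_ref)
Compute ratio: W / W_ref = 9239300000000
Compute log10: log10(9239300000000) = 12.965639
Multiply: SWL = 10 * 12.965639 = 129.66

129.66 dB


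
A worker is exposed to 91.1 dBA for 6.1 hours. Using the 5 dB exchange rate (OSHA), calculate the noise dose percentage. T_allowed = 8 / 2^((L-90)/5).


Given values:
  L = 91.1 dBA, T = 6.1 hours
Formula: T_allowed = 8 / 2^((L - 90) / 5)
Compute exponent: (91.1 - 90) / 5 = 0.22
Compute 2^(0.22) = 1.164734
T_allowed = 8 / 1.164734 = 6.868521 hours
Dose = (T / T_allowed) * 100
Dose = (6.1 / 6.868521) * 100 = 88.81

88.81 %


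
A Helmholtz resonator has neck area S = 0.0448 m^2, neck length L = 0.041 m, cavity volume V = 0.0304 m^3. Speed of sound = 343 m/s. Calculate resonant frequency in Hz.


Given values:
  S = 0.0448 m^2, L = 0.041 m, V = 0.0304 m^3, c = 343 m/s
Formula: f = (c / (2*pi)) * sqrt(S / (V * L))
Compute V * L = 0.0304 * 0.041 = 0.0012464
Compute S / (V * L) = 0.0448 / 0.0012464 = 35.9435
Compute sqrt(35.9435) = 5.99529
Compute c / (2*pi) = 343 / 6.283185 = 54.590148
f = 54.590148 * 5.99529 = 327.28

327.28 Hz


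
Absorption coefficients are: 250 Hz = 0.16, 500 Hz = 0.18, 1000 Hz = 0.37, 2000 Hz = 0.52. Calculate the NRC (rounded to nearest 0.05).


Given values:
  a_250 = 0.16, a_500 = 0.18
  a_1000 = 0.37, a_2000 = 0.52
Formula: NRC = (a250 + a500 + a1000 + a2000) / 4
Sum = 0.16 + 0.18 + 0.37 + 0.52 = 1.23
NRC = 1.23 / 4 = 0.3075
Rounded to nearest 0.05: 0.3

0.3


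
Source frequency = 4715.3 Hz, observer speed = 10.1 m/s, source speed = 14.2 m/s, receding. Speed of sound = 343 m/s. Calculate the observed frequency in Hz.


Given values:
  f_s = 4715.3 Hz, v_o = 10.1 m/s, v_s = 14.2 m/s
  Direction: receding
Formula: f_o = f_s * (c - v_o) / (c + v_s)
Numerator: c - v_o = 343 - 10.1 = 332.9
Denominator: c + v_s = 343 + 14.2 = 357.2
f_o = 4715.3 * 332.9 / 357.2 = 4394.52

4394.52 Hz


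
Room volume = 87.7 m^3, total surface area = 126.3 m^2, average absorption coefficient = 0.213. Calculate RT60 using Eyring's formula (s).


Given values:
  V = 87.7 m^3, S = 126.3 m^2, alpha = 0.213
Formula: RT60 = 0.161 * V / (-S * ln(1 - alpha))
Compute ln(1 - 0.213) = ln(0.787) = -0.239527
Denominator: -126.3 * -0.239527 = 30.2523
Numerator: 0.161 * 87.7 = 14.1197
RT60 = 14.1197 / 30.2523 = 0.467

0.467 s


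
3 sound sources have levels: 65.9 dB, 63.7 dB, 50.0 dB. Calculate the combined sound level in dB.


Formula: L_total = 10 * log10( sum(10^(Li/10)) )
  Source 1: 10^(65.9/10) = 3890451.4499
  Source 2: 10^(63.7/10) = 2344228.8153
  Source 3: 10^(50.0/10) = 100000.0
Sum of linear values = 6334680.2652
L_total = 10 * log10(6334680.2652) = 68.02

68.02 dB


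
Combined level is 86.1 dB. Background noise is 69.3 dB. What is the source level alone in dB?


Given values:
  L_total = 86.1 dB, L_bg = 69.3 dB
Formula: L_source = 10 * log10(10^(L_total/10) - 10^(L_bg/10))
Convert to linear:
  10^(86.1/10) = 407380277.8041
  10^(69.3/10) = 8511380.382
Difference: 407380277.8041 - 8511380.382 = 398868897.4221
L_source = 10 * log10(398868897.4221) = 86.01

86.01 dB


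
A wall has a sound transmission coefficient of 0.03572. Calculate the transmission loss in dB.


Given values:
  tau = 0.03572
Formula: TL = 10 * log10(1 / tau)
Compute 1 / tau = 1 / 0.03572 = 27.9955
Compute log10(27.9955) = 1.447088
TL = 10 * 1.447088 = 14.47

14.47 dB


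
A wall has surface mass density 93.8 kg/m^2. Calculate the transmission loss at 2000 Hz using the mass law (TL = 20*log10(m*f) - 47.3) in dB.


Given values:
  m = 93.8 kg/m^2, f = 2000 Hz
Formula: TL = 20 * log10(m * f) - 47.3
Compute m * f = 93.8 * 2000 = 187600.0
Compute log10(187600.0) = 5.273233
Compute 20 * 5.273233 = 105.4647
TL = 105.4647 - 47.3 = 58.16

58.16 dB


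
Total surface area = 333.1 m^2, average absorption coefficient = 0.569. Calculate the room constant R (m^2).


Given values:
  S = 333.1 m^2, alpha = 0.569
Formula: R = S * alpha / (1 - alpha)
Numerator: 333.1 * 0.569 = 189.5339
Denominator: 1 - 0.569 = 0.431
R = 189.5339 / 0.431 = 439.75

439.75 m^2


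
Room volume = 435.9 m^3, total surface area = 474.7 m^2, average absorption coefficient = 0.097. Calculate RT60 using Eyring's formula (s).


Given values:
  V = 435.9 m^3, S = 474.7 m^2, alpha = 0.097
Formula: RT60 = 0.161 * V / (-S * ln(1 - alpha))
Compute ln(1 - 0.097) = ln(0.903) = -0.102033
Denominator: -474.7 * -0.102033 = 48.4351
Numerator: 0.161 * 435.9 = 70.1799
RT60 = 70.1799 / 48.4351 = 1.449

1.449 s
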